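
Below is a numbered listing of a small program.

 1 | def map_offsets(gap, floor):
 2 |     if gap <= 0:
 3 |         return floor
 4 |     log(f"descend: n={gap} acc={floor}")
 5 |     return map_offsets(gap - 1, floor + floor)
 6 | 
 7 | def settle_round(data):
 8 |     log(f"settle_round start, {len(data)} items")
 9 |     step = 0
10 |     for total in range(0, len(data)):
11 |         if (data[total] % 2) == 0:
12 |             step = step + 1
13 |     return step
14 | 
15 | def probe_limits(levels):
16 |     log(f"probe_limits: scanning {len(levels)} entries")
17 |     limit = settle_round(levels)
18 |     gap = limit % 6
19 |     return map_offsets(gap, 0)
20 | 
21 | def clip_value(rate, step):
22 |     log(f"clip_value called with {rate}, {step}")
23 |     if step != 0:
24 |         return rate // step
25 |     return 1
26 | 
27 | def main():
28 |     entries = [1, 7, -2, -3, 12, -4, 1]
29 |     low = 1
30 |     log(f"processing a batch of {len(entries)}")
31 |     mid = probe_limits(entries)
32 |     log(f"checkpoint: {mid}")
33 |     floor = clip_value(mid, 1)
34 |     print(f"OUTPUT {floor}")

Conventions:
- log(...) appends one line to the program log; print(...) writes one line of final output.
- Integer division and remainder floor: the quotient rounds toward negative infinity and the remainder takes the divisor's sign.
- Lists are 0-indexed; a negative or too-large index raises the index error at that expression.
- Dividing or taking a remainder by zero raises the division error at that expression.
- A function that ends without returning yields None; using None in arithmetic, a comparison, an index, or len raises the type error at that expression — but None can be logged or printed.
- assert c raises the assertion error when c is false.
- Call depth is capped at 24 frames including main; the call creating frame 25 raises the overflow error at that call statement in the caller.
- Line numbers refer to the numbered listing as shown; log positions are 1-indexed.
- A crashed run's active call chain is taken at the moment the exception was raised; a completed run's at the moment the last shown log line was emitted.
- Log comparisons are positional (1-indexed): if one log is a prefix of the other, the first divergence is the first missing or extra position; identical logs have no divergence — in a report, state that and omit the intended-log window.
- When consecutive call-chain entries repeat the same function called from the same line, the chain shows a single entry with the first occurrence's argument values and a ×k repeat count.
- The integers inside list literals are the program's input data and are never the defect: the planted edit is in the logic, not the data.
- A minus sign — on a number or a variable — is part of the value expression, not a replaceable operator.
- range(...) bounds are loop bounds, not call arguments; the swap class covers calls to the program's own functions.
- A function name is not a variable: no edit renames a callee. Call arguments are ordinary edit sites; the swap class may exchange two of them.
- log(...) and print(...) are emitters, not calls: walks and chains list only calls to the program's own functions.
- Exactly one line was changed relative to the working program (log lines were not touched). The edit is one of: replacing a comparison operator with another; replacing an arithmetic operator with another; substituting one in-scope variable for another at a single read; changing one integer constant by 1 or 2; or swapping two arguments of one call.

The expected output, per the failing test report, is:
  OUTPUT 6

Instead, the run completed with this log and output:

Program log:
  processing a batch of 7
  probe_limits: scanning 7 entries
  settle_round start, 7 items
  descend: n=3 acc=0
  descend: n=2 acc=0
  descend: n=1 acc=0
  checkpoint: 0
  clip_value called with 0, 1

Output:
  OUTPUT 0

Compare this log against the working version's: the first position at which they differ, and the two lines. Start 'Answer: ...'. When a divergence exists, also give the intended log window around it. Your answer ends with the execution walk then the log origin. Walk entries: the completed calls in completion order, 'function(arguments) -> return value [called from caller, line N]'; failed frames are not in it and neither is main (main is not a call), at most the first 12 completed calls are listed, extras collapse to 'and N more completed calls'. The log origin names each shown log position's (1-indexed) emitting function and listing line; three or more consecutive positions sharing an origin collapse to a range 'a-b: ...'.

Answer: position 5 — shown 'descend: n=2 acc=0', intended 'descend: n=2 acc=3'.
Intended log window:
  3: settle_round start, 7 items
  4: descend: n=3 acc=0
  5: descend: n=2 acc=3
  6: descend: n=1 acc=5
Execution walk:
  settle_round([1, 7, -2, -3, 12, -4, 1]) -> 3  [called from probe_limits, line 17]
  map_offsets(0, 0) -> 0  [called from map_offsets, line 5]
  map_offsets(1, 0) -> 0  [called from map_offsets, line 5]
  map_offsets(2, 0) -> 0  [called from map_offsets, line 5]
  map_offsets(3, 0) -> 0  [called from probe_limits, line 19]
  probe_limits([1, 7, -2, -3, 12, -4, 1]) -> 0  [called from main, line 31]
  clip_value(0, 1) -> 0  [called from main, line 33]
Log origins:
  1 — main, line 30
  2 — probe_limits, line 16
  3 — settle_round, line 8
  4-6 — map_offsets, line 4
  7 — main, line 32
  8 — clip_value, line 22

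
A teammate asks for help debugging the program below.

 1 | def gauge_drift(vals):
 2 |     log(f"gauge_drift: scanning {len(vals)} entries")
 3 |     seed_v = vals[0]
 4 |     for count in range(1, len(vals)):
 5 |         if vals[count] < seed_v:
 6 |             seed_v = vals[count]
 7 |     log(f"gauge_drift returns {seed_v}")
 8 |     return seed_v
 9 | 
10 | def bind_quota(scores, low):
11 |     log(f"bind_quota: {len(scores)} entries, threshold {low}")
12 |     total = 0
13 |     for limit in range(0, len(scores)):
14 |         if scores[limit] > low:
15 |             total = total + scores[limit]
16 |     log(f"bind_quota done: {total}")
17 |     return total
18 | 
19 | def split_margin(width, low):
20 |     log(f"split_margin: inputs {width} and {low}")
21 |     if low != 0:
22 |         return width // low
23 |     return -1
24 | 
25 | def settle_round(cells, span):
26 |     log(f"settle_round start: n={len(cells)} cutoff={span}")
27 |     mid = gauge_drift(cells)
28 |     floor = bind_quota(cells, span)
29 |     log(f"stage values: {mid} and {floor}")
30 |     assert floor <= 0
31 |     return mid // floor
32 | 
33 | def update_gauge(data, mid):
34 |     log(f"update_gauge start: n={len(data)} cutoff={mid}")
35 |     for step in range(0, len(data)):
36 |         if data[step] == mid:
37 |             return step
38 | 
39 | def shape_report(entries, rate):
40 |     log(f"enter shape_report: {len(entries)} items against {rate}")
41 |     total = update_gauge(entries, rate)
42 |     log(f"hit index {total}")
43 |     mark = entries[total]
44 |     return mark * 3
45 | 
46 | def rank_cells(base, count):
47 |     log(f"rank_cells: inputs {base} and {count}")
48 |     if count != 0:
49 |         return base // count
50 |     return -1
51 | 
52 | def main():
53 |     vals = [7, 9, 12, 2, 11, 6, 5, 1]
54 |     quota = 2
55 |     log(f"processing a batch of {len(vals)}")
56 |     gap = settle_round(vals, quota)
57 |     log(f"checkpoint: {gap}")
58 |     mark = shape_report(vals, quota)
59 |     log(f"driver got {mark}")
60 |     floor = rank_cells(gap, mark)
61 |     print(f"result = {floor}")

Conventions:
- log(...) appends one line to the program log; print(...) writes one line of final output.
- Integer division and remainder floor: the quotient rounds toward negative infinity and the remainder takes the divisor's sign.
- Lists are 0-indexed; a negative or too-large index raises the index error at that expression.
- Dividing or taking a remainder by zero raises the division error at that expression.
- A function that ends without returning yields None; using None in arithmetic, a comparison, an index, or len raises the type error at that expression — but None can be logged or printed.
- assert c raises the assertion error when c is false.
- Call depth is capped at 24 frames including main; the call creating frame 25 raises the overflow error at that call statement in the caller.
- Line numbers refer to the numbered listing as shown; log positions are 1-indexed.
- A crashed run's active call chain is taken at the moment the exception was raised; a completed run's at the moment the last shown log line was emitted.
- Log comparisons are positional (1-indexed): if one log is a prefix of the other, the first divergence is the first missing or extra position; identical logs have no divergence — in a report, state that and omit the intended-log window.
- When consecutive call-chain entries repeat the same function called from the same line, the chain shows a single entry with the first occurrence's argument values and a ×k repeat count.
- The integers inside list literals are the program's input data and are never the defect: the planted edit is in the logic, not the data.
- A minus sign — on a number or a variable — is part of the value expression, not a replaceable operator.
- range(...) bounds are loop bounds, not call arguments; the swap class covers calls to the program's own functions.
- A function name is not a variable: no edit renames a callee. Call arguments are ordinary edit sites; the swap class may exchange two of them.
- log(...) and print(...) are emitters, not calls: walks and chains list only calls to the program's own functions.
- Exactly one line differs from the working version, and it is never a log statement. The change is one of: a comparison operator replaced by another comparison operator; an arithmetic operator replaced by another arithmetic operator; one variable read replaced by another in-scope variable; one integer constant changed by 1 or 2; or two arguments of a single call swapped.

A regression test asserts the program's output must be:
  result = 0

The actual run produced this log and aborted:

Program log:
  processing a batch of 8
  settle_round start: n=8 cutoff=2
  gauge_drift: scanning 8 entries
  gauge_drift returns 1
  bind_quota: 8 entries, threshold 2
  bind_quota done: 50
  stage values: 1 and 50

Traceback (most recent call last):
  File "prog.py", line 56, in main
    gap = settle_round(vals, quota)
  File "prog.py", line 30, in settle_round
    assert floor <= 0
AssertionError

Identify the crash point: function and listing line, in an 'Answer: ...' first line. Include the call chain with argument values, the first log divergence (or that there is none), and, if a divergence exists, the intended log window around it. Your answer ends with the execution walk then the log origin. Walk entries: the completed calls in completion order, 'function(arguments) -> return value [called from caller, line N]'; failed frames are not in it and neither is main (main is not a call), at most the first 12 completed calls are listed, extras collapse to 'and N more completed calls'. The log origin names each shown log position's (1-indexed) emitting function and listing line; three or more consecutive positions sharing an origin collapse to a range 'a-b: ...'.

Answer: the error was raised in settle_round, line 30.
Key fact: The faulty run's log stops after 7 lines; the working version's next line would be 'checkpoint: 0'.
Call chain: main -> settle_round([7, 9, 12, 2, 11, 6, 5, 1], 2) (called at line 56).
First divergence: position 8; the shown log stops at 7 lines while the working version next logs 'checkpoint: 0'.
Intended log window:
  6: bind_quota done: 50
  7: stage values: 1 and 50
  8: checkpoint: 0
  9: enter shape_report: 8 items against 2
Execution walk:
  gauge_drift([7, 9, 12, 2, 11, 6, 5, 1]) -> 1  [called from settle_round, line 27]
  bind_quota([7, 9, 12, 2, 11, 6, 5, 1], 2) -> 50  [called from settle_round, line 28]
Log line origins:
  1: emitted by main (line 55)
  2: emitted by settle_round (line 26)
  3: emitted by gauge_drift (line 2)
  4: emitted by gauge_drift (line 7)
  5: emitted by bind_quota (line 11)
  6: emitted by bind_quota (line 16)
  7: emitted by settle_round (line 29)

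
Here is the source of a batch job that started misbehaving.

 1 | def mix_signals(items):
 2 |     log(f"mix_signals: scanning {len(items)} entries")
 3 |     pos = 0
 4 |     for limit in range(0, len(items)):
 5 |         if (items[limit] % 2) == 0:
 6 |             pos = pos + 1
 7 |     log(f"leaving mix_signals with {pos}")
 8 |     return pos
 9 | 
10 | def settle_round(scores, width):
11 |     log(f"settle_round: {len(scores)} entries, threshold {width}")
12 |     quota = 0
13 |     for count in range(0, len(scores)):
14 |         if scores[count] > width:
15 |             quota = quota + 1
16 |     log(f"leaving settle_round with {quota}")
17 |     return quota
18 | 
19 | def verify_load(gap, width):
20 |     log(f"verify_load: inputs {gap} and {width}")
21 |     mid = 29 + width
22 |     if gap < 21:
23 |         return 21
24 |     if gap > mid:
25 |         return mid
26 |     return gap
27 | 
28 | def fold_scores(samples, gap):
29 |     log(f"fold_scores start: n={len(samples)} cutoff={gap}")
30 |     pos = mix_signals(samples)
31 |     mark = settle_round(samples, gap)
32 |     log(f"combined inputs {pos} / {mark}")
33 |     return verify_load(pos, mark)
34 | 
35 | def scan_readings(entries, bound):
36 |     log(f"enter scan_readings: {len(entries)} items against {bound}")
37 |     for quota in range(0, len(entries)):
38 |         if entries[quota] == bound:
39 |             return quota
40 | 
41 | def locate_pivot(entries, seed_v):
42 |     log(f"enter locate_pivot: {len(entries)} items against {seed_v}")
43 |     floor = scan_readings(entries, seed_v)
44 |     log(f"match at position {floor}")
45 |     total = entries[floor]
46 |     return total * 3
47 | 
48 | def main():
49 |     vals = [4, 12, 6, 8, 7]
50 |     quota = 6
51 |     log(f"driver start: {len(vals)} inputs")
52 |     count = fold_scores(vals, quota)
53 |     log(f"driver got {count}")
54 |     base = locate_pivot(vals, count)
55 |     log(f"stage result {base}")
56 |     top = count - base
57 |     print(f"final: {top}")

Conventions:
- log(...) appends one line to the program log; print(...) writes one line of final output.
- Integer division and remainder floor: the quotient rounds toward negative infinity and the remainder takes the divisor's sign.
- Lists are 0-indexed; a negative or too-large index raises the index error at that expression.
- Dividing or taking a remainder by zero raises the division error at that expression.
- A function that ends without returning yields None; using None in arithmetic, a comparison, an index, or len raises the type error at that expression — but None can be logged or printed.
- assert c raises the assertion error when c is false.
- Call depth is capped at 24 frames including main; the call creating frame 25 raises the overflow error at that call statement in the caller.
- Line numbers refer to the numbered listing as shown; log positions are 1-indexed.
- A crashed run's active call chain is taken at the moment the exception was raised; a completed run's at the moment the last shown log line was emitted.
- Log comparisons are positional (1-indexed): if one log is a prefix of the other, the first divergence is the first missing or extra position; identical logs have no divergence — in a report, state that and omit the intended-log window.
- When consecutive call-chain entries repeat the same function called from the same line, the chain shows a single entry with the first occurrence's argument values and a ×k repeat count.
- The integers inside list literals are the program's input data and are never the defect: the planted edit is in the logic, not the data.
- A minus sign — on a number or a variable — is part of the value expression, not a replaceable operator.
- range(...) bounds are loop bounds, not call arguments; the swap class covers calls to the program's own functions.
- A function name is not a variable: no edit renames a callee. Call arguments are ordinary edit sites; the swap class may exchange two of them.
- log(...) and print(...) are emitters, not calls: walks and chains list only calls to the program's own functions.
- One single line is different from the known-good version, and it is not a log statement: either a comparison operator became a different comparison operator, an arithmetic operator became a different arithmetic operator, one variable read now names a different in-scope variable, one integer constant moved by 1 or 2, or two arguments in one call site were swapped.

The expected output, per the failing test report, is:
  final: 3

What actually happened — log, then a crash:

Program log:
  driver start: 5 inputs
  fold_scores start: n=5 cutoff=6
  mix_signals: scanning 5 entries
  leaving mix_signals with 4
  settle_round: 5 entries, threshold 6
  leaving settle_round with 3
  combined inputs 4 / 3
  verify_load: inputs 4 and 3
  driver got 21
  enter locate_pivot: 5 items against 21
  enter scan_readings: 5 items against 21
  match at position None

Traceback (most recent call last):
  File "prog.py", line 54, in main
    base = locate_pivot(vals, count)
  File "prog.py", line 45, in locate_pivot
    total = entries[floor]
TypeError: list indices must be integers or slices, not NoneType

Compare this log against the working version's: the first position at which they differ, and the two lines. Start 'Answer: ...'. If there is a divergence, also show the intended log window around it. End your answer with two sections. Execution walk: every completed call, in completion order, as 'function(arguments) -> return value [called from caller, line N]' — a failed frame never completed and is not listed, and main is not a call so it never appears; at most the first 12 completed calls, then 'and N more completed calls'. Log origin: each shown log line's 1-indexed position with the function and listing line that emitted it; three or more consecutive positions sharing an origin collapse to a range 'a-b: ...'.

Answer: at position 10 the run shows 'enter locate_pivot: 5 items against 21' where the working version logs 'enter locate_pivot: 5 items against 6'.
Intended log window:
  8: verify_load: inputs 4 and 3
  9: driver got 21
  10: enter locate_pivot: 5 items against 6
  11: enter scan_readings: 5 items against 6
Execution walk:
  mix_signals([4, 12, 6, 8, 7]) -> 4  [called from fold_scores, line 30]
  settle_round([4, 12, 6, 8, 7], 6) -> 3  [called from fold_scores, line 31]
  verify_load(4, 3) -> 21  [called from fold_scores, line 33]
  fold_scores([4, 12, 6, 8, 7], 6) -> 21  [called from main, line 52]
  scan_readings([4, 12, 6, 8, 7], 21) -> None  [called from locate_pivot, line 43]
Log origin:
  1: from main, line 51
  2: from fold_scores, line 29
  3: from mix_signals, line 2
  4: from mix_signals, line 7
  5: from settle_round, line 11
  6: from settle_round, line 16
  7: from fold_scores, line 32
  8: from verify_load, line 20
  9: from main, line 53
  10: from locate_pivot, line 42
  11: from scan_readings, line 36
  12: from locate_pivot, line 44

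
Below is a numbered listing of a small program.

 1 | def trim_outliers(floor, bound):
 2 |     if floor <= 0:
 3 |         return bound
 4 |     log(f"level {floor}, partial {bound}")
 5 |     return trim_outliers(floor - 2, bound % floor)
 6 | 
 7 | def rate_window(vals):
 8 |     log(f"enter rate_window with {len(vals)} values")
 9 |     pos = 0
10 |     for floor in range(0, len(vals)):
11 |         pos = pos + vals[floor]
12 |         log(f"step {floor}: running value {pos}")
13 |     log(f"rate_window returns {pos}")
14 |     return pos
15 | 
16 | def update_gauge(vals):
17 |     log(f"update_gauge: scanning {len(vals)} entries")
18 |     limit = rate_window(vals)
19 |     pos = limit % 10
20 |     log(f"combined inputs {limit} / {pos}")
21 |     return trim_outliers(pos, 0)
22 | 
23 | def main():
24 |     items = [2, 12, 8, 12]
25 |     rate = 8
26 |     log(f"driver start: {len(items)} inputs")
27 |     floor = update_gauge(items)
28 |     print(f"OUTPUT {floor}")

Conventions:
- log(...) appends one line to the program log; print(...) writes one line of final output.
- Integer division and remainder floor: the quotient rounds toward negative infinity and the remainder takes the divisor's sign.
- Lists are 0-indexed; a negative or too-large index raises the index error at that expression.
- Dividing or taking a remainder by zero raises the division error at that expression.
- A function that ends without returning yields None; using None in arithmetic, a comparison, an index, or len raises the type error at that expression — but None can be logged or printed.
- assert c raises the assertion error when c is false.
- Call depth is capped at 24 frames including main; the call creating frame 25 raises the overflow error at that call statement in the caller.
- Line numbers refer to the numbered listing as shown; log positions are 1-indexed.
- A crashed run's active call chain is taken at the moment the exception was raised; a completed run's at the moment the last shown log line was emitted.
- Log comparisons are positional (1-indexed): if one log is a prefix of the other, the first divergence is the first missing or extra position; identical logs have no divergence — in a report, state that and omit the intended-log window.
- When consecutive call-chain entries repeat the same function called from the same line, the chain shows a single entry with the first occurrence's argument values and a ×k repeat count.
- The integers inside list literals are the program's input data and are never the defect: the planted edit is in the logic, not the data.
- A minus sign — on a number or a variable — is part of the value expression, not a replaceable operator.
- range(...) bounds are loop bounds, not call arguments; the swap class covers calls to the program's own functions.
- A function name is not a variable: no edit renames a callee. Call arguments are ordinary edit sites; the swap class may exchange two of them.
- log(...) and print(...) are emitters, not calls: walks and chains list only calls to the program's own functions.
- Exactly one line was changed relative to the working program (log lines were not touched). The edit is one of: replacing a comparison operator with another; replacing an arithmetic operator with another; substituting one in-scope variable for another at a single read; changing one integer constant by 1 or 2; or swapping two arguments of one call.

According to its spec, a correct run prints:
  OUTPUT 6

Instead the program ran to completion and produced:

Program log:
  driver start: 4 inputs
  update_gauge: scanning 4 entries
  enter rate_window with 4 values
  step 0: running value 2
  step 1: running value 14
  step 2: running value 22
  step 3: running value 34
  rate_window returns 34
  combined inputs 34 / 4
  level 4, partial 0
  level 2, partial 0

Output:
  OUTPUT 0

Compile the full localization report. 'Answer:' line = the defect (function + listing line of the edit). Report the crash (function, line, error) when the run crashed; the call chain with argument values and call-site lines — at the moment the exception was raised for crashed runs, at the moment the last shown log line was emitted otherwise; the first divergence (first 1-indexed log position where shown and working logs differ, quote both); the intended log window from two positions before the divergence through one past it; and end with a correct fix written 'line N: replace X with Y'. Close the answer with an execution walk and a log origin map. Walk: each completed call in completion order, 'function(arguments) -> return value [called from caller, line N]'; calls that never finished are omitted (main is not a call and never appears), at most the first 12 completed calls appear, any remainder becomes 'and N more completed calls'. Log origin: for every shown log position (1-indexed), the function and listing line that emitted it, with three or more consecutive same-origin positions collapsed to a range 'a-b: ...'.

Answer: the defect is in trim_outliers at line 5.
Key observation: Everything matches until log position 11, which reads 'level 2, partial 0' in place of 'level 2, partial 4'.
Call chain: main -> update_gauge([2, 12, 8, 12]) (called at line 27) -> trim_outliers(4, 0) (called at line 21) -> trim_outliers(2, 0) (called at line 5).
First divergence: position 11 — shown 'level 2, partial 0', intended 'level 2, partial 4'.
Intended log window:
  9: combined inputs 34 / 4
  10: level 4, partial 0
  11: level 2, partial 4
Execution walk:
  rate_window([2, 12, 8, 12]) -> 34  [called from update_gauge, line 18]
  trim_outliers(0, 0) -> 0  [called from trim_outliers, line 5]
  trim_outliers(2, 0) -> 0  [called from trim_outliers, line 5]
  trim_outliers(4, 0) -> 0  [called from update_gauge, line 21]
  update_gauge([2, 12, 8, 12]) -> 0  [called from main, line 27]
Log origins:
  1: logged in main at line 26
  2: logged in update_gauge at line 17
  3: logged in rate_window at line 8
  4-7: logged in rate_window at line 12
  8: logged in rate_window at line 13
  9: logged in update_gauge at line 20
  10: logged in trim_outliers at line 4
  11: logged in trim_outliers at line 4
A correct fix: line 5: replace `%` with `+`.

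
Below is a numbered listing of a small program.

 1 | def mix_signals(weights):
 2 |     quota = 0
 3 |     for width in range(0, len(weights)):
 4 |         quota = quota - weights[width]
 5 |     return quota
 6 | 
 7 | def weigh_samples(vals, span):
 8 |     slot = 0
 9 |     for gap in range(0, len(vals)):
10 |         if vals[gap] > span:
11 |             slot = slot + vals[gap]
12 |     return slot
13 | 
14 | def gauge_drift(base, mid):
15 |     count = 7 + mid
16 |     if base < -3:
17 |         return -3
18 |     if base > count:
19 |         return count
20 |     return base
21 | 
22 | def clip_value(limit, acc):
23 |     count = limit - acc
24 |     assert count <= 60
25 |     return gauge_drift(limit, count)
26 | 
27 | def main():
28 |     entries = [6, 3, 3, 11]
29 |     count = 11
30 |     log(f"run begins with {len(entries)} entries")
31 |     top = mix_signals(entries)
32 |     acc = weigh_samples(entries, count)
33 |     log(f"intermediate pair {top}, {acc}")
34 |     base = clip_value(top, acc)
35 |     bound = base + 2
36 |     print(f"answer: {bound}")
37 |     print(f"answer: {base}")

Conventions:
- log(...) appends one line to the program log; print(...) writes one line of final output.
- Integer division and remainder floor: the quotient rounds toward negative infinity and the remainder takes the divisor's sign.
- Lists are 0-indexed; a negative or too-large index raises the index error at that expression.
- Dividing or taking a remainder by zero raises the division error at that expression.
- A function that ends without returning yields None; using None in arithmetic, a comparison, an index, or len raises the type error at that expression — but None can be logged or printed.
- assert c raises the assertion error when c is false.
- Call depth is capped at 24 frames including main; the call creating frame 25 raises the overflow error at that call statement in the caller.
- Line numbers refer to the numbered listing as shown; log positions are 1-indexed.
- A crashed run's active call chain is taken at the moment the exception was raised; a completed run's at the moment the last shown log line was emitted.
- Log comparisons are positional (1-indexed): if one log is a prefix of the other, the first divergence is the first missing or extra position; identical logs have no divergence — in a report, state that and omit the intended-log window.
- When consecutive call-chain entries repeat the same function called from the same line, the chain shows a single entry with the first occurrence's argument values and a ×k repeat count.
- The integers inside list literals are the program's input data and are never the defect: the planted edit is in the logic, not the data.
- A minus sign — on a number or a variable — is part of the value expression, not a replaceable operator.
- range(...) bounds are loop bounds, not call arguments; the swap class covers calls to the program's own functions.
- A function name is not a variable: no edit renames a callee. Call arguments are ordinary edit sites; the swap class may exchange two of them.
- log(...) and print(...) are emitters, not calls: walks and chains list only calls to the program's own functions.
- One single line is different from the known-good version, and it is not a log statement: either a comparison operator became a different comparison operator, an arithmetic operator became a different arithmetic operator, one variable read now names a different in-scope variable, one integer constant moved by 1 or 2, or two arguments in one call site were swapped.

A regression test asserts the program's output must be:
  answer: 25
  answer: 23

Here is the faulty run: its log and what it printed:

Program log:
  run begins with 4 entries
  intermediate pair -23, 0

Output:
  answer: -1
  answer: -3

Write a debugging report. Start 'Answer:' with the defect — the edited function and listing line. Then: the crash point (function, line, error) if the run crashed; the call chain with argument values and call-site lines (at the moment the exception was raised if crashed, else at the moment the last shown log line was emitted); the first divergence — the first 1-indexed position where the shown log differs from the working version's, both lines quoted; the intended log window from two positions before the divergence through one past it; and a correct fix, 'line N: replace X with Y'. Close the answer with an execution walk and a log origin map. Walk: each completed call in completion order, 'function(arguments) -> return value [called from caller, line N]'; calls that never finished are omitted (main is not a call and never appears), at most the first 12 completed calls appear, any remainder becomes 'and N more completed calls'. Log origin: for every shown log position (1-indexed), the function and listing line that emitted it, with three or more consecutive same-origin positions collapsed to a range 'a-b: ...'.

Answer: the defect is in mix_signals at line 4.
Core observation: The earliest visible damage is log position 2 — 'intermediate pair -23, 0' rather than the intended 'intermediate pair 23, 0'.
Call chain: main.
First divergence: position 2 — the shown line 'intermediate pair -23, 0' should read 'intermediate pair 23, 0'.
Intended log window:
  1: run begins with 4 entries
  2: intermediate pair 23, 0
Execution walk:
  mix_signals([6, 3, 3, 11]) -> -23  [called from main, line 31]
  weigh_samples([6, 3, 3, 11], 11) -> 0  [called from main, line 32]
  gauge_drift(-23, -23) -> -3  [called from clip_value, line 25]
  clip_value(-23, 0) -> -3  [called from main, line 34]
Origin of each log line:
  1: emitted by main (line 30)
  2: emitted by main (line 33)
A correct fix: line 4: replace `-` with `+`.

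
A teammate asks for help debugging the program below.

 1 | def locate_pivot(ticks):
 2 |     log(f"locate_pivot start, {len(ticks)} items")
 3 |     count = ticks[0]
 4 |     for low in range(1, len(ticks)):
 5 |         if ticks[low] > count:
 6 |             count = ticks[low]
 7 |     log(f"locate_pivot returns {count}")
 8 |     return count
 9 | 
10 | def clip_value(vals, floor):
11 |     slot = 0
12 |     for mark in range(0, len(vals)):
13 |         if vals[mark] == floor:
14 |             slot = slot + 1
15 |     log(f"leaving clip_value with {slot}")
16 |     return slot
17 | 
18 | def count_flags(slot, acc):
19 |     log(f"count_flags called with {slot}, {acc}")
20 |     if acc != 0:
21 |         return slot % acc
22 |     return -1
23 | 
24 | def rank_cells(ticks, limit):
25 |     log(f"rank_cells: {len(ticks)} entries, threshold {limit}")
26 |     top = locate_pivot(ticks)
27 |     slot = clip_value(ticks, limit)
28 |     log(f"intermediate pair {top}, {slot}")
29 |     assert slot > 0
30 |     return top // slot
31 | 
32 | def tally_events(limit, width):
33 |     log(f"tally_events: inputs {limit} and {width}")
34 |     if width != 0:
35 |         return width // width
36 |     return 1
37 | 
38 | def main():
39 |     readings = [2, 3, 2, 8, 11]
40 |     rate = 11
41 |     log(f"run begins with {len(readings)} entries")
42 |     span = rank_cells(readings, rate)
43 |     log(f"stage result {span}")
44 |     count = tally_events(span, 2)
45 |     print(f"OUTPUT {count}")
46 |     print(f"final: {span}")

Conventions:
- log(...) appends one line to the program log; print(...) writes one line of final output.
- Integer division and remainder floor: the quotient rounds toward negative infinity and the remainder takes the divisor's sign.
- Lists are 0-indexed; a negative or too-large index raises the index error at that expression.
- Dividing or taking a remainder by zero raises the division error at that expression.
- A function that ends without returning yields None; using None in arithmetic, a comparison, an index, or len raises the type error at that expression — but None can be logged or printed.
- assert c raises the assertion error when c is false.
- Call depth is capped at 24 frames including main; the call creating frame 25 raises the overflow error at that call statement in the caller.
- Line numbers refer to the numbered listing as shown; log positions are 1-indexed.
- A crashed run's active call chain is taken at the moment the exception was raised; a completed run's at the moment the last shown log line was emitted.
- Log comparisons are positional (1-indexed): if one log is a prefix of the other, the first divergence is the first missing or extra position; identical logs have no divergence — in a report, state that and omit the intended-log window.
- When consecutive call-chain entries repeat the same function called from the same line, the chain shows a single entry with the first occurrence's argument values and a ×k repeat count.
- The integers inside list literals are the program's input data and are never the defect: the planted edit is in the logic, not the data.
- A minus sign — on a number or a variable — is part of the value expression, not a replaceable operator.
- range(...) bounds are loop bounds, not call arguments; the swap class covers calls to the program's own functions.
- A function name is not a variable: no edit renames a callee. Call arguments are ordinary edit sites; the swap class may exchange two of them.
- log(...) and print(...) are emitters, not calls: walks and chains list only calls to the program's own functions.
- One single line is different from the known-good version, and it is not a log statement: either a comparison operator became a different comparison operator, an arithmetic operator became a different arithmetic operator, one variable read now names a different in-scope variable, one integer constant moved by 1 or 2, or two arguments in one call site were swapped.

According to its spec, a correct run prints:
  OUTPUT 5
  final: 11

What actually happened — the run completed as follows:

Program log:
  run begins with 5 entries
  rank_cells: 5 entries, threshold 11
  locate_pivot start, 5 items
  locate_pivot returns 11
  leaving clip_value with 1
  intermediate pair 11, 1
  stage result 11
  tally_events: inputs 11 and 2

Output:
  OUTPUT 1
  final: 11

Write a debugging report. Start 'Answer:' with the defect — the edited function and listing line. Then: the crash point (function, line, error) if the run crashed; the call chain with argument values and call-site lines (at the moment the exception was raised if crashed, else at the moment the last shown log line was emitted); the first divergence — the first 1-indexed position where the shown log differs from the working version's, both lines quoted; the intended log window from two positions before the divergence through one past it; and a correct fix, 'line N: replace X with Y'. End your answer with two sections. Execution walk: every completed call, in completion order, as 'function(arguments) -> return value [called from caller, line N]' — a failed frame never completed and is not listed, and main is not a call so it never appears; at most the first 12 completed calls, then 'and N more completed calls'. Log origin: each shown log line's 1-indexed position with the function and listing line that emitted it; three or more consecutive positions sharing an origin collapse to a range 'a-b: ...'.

Answer: the defect is in tally_events at line 35.
Key fact: Log streams are identical — the defect surfaces only in the printed output.
Call chain: main -> tally_events(11, 2) (called at line 44).
First divergence: there is none — every log position agrees.
Execution walk:
  locate_pivot([2, 3, 2, 8, 11]) -> 11  [called from rank_cells, line 26]
  clip_value([2, 3, 2, 8, 11], 11) -> 1  [called from rank_cells, line 27]
  rank_cells([2, 3, 2, 8, 11], 11) -> 11  [called from main, line 42]
  tally_events(11, 2) -> 1  [called from main, line 44]
Log origin:
  1: from main, line 41
  2: from rank_cells, line 25
  3: from locate_pivot, line 2
  4: from locate_pivot, line 7
  5: from clip_value, line 15
  6: from rank_cells, line 28
  7: from main, line 43
  8: from tally_events, line 33
A correct fix: line 35: replace `width // width` with `limit // width`.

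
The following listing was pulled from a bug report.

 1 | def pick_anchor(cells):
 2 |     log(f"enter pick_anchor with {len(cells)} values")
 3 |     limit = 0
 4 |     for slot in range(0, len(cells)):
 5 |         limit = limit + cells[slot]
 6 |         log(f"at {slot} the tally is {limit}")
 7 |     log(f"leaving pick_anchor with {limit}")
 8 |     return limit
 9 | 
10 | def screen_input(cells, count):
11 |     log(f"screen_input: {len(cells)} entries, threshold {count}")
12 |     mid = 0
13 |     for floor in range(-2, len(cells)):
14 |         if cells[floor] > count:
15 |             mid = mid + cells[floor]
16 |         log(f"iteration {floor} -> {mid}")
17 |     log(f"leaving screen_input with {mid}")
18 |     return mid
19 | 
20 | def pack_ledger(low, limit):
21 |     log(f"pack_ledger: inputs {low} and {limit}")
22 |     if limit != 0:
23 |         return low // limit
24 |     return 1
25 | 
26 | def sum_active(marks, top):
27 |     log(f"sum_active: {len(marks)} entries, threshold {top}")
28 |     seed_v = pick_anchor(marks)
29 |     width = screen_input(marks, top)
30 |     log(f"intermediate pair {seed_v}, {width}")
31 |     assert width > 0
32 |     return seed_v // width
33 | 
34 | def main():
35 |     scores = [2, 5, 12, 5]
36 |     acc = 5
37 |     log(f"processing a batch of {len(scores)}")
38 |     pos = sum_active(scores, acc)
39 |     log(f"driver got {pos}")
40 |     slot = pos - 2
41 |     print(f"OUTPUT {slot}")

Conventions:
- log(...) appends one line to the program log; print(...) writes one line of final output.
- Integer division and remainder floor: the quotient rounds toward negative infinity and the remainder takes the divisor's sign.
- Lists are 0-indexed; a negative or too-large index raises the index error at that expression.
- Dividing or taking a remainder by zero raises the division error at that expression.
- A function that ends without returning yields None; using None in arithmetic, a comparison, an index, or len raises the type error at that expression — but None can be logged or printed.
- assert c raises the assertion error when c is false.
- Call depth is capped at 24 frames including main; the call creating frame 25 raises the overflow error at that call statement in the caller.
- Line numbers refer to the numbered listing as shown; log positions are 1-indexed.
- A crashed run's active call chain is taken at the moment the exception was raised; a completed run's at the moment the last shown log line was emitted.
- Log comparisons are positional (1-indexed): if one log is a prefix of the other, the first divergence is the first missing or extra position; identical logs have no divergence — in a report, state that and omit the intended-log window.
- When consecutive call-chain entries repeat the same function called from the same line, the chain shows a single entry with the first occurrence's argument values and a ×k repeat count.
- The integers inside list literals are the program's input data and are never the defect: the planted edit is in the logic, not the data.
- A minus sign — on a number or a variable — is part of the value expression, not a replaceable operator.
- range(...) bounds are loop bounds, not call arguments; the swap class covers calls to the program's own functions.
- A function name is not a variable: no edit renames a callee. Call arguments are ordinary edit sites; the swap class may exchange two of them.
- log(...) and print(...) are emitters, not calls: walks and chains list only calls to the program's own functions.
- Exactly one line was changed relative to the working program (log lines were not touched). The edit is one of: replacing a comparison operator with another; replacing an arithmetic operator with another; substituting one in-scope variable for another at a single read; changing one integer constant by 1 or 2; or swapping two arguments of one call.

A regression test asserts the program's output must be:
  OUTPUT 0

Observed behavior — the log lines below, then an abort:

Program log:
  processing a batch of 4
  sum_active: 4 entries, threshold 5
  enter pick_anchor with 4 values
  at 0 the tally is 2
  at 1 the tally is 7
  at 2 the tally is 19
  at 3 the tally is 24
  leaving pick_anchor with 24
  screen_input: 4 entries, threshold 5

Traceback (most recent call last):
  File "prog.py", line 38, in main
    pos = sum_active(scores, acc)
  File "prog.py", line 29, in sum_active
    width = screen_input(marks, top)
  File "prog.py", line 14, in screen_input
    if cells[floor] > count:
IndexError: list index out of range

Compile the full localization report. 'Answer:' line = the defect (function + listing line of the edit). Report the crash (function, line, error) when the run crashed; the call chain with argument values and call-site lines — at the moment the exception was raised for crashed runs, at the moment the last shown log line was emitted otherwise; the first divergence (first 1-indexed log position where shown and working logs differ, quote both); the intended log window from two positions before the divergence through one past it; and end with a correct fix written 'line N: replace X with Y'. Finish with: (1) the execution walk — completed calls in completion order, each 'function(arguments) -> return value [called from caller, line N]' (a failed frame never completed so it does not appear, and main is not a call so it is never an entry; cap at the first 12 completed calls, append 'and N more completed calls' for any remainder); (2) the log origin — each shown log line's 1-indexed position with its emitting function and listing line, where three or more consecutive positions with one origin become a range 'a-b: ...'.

Answer: the defect is in screen_input at line 13.
Key fact: Only 9 log lines were emitted before the run died; the intended continuation was 'iteration 0 -> 0'.
Crash: screen_input, line 14, IndexError.
Call chain: main -> sum_active([2, 5, 12, 5], 5) (called at line 38) -> screen_input([2, 5, 12, 5], 5) (called at line 29).
First divergence: position 10 — after 9 matching lines the faulty run goes silent; intended next line 'iteration 0 -> 0'.
Intended log window:
  8: leaving pick_anchor with 24
  9: screen_input: 4 entries, threshold 5
  10: iteration 0 -> 0
  11: iteration 1 -> 0
Execution walk:
  pick_anchor([2, 5, 12, 5]) -> 24  [called from sum_active, line 28]
Log origin:
  1: logged in main at line 37
  2: logged in sum_active at line 27
  3: logged in pick_anchor at line 2
  4-7: logged in pick_anchor at line 6
  8: logged in pick_anchor at line 7
  9: logged in screen_input at line 11
A correct fix: line 13: replace `-2` with `0`.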